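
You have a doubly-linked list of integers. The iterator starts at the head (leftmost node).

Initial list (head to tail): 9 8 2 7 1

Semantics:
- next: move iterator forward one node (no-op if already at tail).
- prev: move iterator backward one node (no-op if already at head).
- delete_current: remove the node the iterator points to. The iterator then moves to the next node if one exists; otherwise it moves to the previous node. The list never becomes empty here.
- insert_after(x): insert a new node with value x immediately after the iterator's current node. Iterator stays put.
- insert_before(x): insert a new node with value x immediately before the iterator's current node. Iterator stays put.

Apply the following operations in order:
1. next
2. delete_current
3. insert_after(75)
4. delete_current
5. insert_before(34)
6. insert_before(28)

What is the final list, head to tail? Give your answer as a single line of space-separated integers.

After 1 (next): list=[9, 8, 2, 7, 1] cursor@8
After 2 (delete_current): list=[9, 2, 7, 1] cursor@2
After 3 (insert_after(75)): list=[9, 2, 75, 7, 1] cursor@2
After 4 (delete_current): list=[9, 75, 7, 1] cursor@75
After 5 (insert_before(34)): list=[9, 34, 75, 7, 1] cursor@75
After 6 (insert_before(28)): list=[9, 34, 28, 75, 7, 1] cursor@75

Answer: 9 34 28 75 7 1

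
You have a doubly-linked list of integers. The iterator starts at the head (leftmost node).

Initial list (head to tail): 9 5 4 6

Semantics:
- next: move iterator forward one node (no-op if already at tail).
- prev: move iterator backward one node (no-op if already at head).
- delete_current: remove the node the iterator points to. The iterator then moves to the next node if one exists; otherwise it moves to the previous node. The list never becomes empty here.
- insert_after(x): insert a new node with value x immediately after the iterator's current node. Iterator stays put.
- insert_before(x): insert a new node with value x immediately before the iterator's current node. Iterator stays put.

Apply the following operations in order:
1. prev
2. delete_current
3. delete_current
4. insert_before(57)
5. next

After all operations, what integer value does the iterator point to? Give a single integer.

Answer: 6

Derivation:
After 1 (prev): list=[9, 5, 4, 6] cursor@9
After 2 (delete_current): list=[5, 4, 6] cursor@5
After 3 (delete_current): list=[4, 6] cursor@4
After 4 (insert_before(57)): list=[57, 4, 6] cursor@4
After 5 (next): list=[57, 4, 6] cursor@6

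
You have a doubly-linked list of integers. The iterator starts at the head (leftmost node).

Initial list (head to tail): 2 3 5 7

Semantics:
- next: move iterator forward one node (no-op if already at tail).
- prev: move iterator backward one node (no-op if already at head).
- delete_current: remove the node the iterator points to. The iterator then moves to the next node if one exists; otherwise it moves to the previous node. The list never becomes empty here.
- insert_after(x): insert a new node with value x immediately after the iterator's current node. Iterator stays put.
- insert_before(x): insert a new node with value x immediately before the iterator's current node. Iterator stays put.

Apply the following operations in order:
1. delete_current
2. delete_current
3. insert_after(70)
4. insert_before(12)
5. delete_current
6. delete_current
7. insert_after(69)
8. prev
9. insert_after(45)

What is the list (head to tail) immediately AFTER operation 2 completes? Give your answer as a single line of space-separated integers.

Answer: 5 7

Derivation:
After 1 (delete_current): list=[3, 5, 7] cursor@3
After 2 (delete_current): list=[5, 7] cursor@5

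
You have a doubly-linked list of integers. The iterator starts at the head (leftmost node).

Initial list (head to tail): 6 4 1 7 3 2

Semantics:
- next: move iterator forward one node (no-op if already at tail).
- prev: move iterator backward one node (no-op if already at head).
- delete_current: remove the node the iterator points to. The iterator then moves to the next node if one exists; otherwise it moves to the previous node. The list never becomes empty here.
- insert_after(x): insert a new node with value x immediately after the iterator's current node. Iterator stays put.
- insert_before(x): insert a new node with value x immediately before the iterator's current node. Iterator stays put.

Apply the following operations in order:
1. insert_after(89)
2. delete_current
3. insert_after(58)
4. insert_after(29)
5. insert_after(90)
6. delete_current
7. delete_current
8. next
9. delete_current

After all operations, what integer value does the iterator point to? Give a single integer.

Answer: 4

Derivation:
After 1 (insert_after(89)): list=[6, 89, 4, 1, 7, 3, 2] cursor@6
After 2 (delete_current): list=[89, 4, 1, 7, 3, 2] cursor@89
After 3 (insert_after(58)): list=[89, 58, 4, 1, 7, 3, 2] cursor@89
After 4 (insert_after(29)): list=[89, 29, 58, 4, 1, 7, 3, 2] cursor@89
After 5 (insert_after(90)): list=[89, 90, 29, 58, 4, 1, 7, 3, 2] cursor@89
After 6 (delete_current): list=[90, 29, 58, 4, 1, 7, 3, 2] cursor@90
After 7 (delete_current): list=[29, 58, 4, 1, 7, 3, 2] cursor@29
After 8 (next): list=[29, 58, 4, 1, 7, 3, 2] cursor@58
After 9 (delete_current): list=[29, 4, 1, 7, 3, 2] cursor@4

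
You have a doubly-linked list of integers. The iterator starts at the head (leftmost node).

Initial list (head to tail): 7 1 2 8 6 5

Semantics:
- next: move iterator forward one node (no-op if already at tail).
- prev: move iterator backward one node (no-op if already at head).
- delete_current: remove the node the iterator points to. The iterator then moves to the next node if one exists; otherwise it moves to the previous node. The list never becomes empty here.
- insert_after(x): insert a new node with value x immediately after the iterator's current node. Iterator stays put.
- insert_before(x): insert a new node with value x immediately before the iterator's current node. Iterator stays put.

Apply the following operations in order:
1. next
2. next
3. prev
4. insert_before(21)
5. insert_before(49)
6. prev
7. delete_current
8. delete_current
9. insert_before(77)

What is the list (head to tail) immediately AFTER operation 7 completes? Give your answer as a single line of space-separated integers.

After 1 (next): list=[7, 1, 2, 8, 6, 5] cursor@1
After 2 (next): list=[7, 1, 2, 8, 6, 5] cursor@2
After 3 (prev): list=[7, 1, 2, 8, 6, 5] cursor@1
After 4 (insert_before(21)): list=[7, 21, 1, 2, 8, 6, 5] cursor@1
After 5 (insert_before(49)): list=[7, 21, 49, 1, 2, 8, 6, 5] cursor@1
After 6 (prev): list=[7, 21, 49, 1, 2, 8, 6, 5] cursor@49
After 7 (delete_current): list=[7, 21, 1, 2, 8, 6, 5] cursor@1

Answer: 7 21 1 2 8 6 5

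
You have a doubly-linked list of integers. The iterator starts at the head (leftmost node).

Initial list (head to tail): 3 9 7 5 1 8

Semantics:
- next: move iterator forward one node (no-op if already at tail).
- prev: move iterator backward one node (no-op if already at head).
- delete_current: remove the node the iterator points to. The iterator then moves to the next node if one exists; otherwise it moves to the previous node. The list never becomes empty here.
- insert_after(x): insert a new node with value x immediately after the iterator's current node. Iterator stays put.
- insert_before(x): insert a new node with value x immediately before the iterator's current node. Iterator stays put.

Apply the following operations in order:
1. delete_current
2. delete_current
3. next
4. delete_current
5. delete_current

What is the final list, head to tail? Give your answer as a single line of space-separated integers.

Answer: 7 8

Derivation:
After 1 (delete_current): list=[9, 7, 5, 1, 8] cursor@9
After 2 (delete_current): list=[7, 5, 1, 8] cursor@7
After 3 (next): list=[7, 5, 1, 8] cursor@5
After 4 (delete_current): list=[7, 1, 8] cursor@1
After 5 (delete_current): list=[7, 8] cursor@8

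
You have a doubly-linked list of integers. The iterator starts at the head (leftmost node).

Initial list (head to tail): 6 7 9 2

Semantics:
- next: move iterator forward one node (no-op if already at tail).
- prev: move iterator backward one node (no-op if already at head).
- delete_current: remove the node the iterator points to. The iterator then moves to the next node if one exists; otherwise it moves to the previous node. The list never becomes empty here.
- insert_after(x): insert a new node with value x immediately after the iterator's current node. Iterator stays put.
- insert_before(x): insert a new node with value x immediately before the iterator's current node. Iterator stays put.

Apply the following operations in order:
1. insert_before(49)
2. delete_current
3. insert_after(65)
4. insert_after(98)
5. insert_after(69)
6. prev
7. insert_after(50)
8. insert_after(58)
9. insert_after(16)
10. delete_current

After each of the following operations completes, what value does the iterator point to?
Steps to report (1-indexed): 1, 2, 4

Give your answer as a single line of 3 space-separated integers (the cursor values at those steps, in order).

Answer: 6 7 7

Derivation:
After 1 (insert_before(49)): list=[49, 6, 7, 9, 2] cursor@6
After 2 (delete_current): list=[49, 7, 9, 2] cursor@7
After 3 (insert_after(65)): list=[49, 7, 65, 9, 2] cursor@7
After 4 (insert_after(98)): list=[49, 7, 98, 65, 9, 2] cursor@7
After 5 (insert_after(69)): list=[49, 7, 69, 98, 65, 9, 2] cursor@7
After 6 (prev): list=[49, 7, 69, 98, 65, 9, 2] cursor@49
After 7 (insert_after(50)): list=[49, 50, 7, 69, 98, 65, 9, 2] cursor@49
After 8 (insert_after(58)): list=[49, 58, 50, 7, 69, 98, 65, 9, 2] cursor@49
After 9 (insert_after(16)): list=[49, 16, 58, 50, 7, 69, 98, 65, 9, 2] cursor@49
After 10 (delete_current): list=[16, 58, 50, 7, 69, 98, 65, 9, 2] cursor@16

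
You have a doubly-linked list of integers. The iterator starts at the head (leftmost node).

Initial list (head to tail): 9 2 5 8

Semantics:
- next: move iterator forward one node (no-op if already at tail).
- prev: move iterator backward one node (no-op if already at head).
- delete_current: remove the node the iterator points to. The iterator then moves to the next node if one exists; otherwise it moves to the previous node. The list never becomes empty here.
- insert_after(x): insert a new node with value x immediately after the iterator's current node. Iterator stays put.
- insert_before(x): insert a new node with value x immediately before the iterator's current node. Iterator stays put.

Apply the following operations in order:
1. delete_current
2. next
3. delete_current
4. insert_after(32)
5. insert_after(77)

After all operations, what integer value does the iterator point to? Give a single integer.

Answer: 8

Derivation:
After 1 (delete_current): list=[2, 5, 8] cursor@2
After 2 (next): list=[2, 5, 8] cursor@5
After 3 (delete_current): list=[2, 8] cursor@8
After 4 (insert_after(32)): list=[2, 8, 32] cursor@8
After 5 (insert_after(77)): list=[2, 8, 77, 32] cursor@8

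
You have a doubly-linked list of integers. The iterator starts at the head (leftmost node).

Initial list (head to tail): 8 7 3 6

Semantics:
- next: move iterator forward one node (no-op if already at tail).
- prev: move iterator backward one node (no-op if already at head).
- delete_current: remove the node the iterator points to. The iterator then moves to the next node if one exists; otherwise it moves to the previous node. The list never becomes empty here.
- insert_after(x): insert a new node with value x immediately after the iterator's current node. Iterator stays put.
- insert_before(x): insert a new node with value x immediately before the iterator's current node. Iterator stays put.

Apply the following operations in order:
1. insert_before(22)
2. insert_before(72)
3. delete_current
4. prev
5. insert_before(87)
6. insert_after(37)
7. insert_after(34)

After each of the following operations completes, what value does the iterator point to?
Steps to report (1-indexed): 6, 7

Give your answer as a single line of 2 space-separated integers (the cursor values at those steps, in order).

Answer: 72 72

Derivation:
After 1 (insert_before(22)): list=[22, 8, 7, 3, 6] cursor@8
After 2 (insert_before(72)): list=[22, 72, 8, 7, 3, 6] cursor@8
After 3 (delete_current): list=[22, 72, 7, 3, 6] cursor@7
After 4 (prev): list=[22, 72, 7, 3, 6] cursor@72
After 5 (insert_before(87)): list=[22, 87, 72, 7, 3, 6] cursor@72
After 6 (insert_after(37)): list=[22, 87, 72, 37, 7, 3, 6] cursor@72
After 7 (insert_after(34)): list=[22, 87, 72, 34, 37, 7, 3, 6] cursor@72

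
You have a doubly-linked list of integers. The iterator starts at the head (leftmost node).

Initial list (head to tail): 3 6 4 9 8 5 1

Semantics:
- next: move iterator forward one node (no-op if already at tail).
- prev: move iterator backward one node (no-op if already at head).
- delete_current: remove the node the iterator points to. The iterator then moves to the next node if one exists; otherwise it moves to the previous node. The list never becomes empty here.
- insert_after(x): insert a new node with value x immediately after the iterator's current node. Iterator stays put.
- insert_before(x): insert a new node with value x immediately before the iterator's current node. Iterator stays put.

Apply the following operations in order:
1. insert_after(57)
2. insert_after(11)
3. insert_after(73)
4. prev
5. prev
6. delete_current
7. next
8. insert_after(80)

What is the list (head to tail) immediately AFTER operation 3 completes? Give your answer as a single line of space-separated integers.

After 1 (insert_after(57)): list=[3, 57, 6, 4, 9, 8, 5, 1] cursor@3
After 2 (insert_after(11)): list=[3, 11, 57, 6, 4, 9, 8, 5, 1] cursor@3
After 3 (insert_after(73)): list=[3, 73, 11, 57, 6, 4, 9, 8, 5, 1] cursor@3

Answer: 3 73 11 57 6 4 9 8 5 1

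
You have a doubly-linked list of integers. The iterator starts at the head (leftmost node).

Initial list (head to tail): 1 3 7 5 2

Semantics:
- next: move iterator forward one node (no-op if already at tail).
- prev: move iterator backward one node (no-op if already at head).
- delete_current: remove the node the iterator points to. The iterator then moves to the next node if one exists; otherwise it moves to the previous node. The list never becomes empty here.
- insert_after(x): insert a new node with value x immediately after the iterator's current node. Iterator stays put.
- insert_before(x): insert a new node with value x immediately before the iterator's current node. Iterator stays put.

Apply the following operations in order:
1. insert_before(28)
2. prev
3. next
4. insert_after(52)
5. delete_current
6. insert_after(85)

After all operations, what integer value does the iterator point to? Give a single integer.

Answer: 52

Derivation:
After 1 (insert_before(28)): list=[28, 1, 3, 7, 5, 2] cursor@1
After 2 (prev): list=[28, 1, 3, 7, 5, 2] cursor@28
After 3 (next): list=[28, 1, 3, 7, 5, 2] cursor@1
After 4 (insert_after(52)): list=[28, 1, 52, 3, 7, 5, 2] cursor@1
After 5 (delete_current): list=[28, 52, 3, 7, 5, 2] cursor@52
After 6 (insert_after(85)): list=[28, 52, 85, 3, 7, 5, 2] cursor@52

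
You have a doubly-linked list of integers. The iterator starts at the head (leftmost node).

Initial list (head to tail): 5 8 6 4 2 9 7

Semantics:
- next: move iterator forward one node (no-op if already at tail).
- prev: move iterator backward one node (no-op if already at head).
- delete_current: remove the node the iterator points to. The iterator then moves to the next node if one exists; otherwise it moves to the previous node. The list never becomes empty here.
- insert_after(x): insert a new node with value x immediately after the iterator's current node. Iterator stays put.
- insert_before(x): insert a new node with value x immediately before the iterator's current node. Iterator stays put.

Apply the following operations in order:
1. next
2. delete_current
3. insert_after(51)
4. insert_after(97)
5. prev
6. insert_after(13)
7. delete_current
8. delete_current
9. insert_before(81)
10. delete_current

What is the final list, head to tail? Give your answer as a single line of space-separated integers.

Answer: 81 97 51 4 2 9 7

Derivation:
After 1 (next): list=[5, 8, 6, 4, 2, 9, 7] cursor@8
After 2 (delete_current): list=[5, 6, 4, 2, 9, 7] cursor@6
After 3 (insert_after(51)): list=[5, 6, 51, 4, 2, 9, 7] cursor@6
After 4 (insert_after(97)): list=[5, 6, 97, 51, 4, 2, 9, 7] cursor@6
After 5 (prev): list=[5, 6, 97, 51, 4, 2, 9, 7] cursor@5
After 6 (insert_after(13)): list=[5, 13, 6, 97, 51, 4, 2, 9, 7] cursor@5
After 7 (delete_current): list=[13, 6, 97, 51, 4, 2, 9, 7] cursor@13
After 8 (delete_current): list=[6, 97, 51, 4, 2, 9, 7] cursor@6
After 9 (insert_before(81)): list=[81, 6, 97, 51, 4, 2, 9, 7] cursor@6
After 10 (delete_current): list=[81, 97, 51, 4, 2, 9, 7] cursor@97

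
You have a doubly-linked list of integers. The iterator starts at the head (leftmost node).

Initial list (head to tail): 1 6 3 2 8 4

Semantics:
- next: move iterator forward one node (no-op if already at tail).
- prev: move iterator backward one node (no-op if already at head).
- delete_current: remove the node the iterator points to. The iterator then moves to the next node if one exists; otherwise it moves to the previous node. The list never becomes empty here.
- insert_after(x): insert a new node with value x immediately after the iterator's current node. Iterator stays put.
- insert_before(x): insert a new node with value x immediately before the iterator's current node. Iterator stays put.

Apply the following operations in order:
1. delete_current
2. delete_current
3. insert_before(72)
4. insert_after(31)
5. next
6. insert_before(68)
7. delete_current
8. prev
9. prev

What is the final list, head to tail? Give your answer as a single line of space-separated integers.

After 1 (delete_current): list=[6, 3, 2, 8, 4] cursor@6
After 2 (delete_current): list=[3, 2, 8, 4] cursor@3
After 3 (insert_before(72)): list=[72, 3, 2, 8, 4] cursor@3
After 4 (insert_after(31)): list=[72, 3, 31, 2, 8, 4] cursor@3
After 5 (next): list=[72, 3, 31, 2, 8, 4] cursor@31
After 6 (insert_before(68)): list=[72, 3, 68, 31, 2, 8, 4] cursor@31
After 7 (delete_current): list=[72, 3, 68, 2, 8, 4] cursor@2
After 8 (prev): list=[72, 3, 68, 2, 8, 4] cursor@68
After 9 (prev): list=[72, 3, 68, 2, 8, 4] cursor@3

Answer: 72 3 68 2 8 4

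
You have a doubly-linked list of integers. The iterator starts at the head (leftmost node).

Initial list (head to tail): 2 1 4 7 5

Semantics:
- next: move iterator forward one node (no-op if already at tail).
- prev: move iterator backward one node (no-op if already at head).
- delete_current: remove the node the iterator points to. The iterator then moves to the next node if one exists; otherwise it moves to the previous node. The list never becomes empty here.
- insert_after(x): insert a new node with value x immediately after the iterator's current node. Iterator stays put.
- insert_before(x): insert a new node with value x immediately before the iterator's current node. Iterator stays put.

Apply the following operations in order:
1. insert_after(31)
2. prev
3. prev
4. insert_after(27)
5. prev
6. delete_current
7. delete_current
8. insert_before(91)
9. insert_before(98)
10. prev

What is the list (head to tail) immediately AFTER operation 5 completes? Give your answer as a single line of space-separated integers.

Answer: 2 27 31 1 4 7 5

Derivation:
After 1 (insert_after(31)): list=[2, 31, 1, 4, 7, 5] cursor@2
After 2 (prev): list=[2, 31, 1, 4, 7, 5] cursor@2
After 3 (prev): list=[2, 31, 1, 4, 7, 5] cursor@2
After 4 (insert_after(27)): list=[2, 27, 31, 1, 4, 7, 5] cursor@2
After 5 (prev): list=[2, 27, 31, 1, 4, 7, 5] cursor@2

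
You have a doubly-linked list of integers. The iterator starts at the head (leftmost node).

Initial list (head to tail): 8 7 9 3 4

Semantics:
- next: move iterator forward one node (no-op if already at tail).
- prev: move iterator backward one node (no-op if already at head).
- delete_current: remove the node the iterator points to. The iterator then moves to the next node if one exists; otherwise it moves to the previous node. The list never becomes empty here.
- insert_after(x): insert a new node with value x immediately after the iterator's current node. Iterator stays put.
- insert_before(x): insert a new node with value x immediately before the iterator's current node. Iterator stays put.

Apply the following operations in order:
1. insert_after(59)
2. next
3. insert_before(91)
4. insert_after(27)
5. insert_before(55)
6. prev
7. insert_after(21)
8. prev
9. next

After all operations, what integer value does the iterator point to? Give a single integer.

Answer: 55

Derivation:
After 1 (insert_after(59)): list=[8, 59, 7, 9, 3, 4] cursor@8
After 2 (next): list=[8, 59, 7, 9, 3, 4] cursor@59
After 3 (insert_before(91)): list=[8, 91, 59, 7, 9, 3, 4] cursor@59
After 4 (insert_after(27)): list=[8, 91, 59, 27, 7, 9, 3, 4] cursor@59
After 5 (insert_before(55)): list=[8, 91, 55, 59, 27, 7, 9, 3, 4] cursor@59
After 6 (prev): list=[8, 91, 55, 59, 27, 7, 9, 3, 4] cursor@55
After 7 (insert_after(21)): list=[8, 91, 55, 21, 59, 27, 7, 9, 3, 4] cursor@55
After 8 (prev): list=[8, 91, 55, 21, 59, 27, 7, 9, 3, 4] cursor@91
After 9 (next): list=[8, 91, 55, 21, 59, 27, 7, 9, 3, 4] cursor@55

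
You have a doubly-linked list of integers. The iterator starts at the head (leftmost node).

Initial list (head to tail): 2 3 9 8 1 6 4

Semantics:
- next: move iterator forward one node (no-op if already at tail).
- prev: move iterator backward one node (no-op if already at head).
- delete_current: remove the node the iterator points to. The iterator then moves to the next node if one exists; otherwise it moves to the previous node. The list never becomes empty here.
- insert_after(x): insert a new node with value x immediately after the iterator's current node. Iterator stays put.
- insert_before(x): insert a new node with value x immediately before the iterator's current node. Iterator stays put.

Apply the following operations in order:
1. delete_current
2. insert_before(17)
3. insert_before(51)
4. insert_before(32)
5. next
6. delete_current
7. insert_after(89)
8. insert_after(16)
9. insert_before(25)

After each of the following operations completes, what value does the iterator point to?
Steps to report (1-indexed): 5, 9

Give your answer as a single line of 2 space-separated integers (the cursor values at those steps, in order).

After 1 (delete_current): list=[3, 9, 8, 1, 6, 4] cursor@3
After 2 (insert_before(17)): list=[17, 3, 9, 8, 1, 6, 4] cursor@3
After 3 (insert_before(51)): list=[17, 51, 3, 9, 8, 1, 6, 4] cursor@3
After 4 (insert_before(32)): list=[17, 51, 32, 3, 9, 8, 1, 6, 4] cursor@3
After 5 (next): list=[17, 51, 32, 3, 9, 8, 1, 6, 4] cursor@9
After 6 (delete_current): list=[17, 51, 32, 3, 8, 1, 6, 4] cursor@8
After 7 (insert_after(89)): list=[17, 51, 32, 3, 8, 89, 1, 6, 4] cursor@8
After 8 (insert_after(16)): list=[17, 51, 32, 3, 8, 16, 89, 1, 6, 4] cursor@8
After 9 (insert_before(25)): list=[17, 51, 32, 3, 25, 8, 16, 89, 1, 6, 4] cursor@8

Answer: 9 8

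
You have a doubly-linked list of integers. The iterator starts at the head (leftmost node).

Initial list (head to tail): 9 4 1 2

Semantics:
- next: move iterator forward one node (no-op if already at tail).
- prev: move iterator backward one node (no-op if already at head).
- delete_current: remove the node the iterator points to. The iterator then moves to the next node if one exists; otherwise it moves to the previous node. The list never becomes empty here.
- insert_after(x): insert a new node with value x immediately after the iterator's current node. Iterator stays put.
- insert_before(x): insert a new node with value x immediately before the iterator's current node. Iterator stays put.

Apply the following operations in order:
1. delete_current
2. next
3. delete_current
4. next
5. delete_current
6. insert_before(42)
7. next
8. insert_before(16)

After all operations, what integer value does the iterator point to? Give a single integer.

After 1 (delete_current): list=[4, 1, 2] cursor@4
After 2 (next): list=[4, 1, 2] cursor@1
After 3 (delete_current): list=[4, 2] cursor@2
After 4 (next): list=[4, 2] cursor@2
After 5 (delete_current): list=[4] cursor@4
After 6 (insert_before(42)): list=[42, 4] cursor@4
After 7 (next): list=[42, 4] cursor@4
After 8 (insert_before(16)): list=[42, 16, 4] cursor@4

Answer: 4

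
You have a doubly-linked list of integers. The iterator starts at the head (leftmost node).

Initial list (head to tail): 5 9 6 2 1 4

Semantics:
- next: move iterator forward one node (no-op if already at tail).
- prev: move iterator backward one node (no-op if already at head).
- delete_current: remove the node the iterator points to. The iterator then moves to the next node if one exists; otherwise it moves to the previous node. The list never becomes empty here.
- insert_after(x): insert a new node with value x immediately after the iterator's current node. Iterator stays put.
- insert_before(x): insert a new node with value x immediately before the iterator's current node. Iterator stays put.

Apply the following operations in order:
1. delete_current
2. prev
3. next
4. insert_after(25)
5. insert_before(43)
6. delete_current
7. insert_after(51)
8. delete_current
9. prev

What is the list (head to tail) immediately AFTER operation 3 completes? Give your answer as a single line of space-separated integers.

After 1 (delete_current): list=[9, 6, 2, 1, 4] cursor@9
After 2 (prev): list=[9, 6, 2, 1, 4] cursor@9
After 3 (next): list=[9, 6, 2, 1, 4] cursor@6

Answer: 9 6 2 1 4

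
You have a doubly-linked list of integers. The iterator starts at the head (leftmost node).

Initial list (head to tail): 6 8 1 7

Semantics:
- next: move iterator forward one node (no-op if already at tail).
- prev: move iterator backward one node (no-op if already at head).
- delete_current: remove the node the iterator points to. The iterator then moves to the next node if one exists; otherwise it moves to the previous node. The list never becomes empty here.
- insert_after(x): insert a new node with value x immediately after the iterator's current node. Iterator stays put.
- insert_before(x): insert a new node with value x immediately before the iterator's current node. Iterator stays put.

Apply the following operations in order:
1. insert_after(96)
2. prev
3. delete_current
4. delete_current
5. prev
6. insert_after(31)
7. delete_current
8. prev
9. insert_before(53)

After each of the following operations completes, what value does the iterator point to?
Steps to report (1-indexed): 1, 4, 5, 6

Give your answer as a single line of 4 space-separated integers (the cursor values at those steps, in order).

After 1 (insert_after(96)): list=[6, 96, 8, 1, 7] cursor@6
After 2 (prev): list=[6, 96, 8, 1, 7] cursor@6
After 3 (delete_current): list=[96, 8, 1, 7] cursor@96
After 4 (delete_current): list=[8, 1, 7] cursor@8
After 5 (prev): list=[8, 1, 7] cursor@8
After 6 (insert_after(31)): list=[8, 31, 1, 7] cursor@8
After 7 (delete_current): list=[31, 1, 7] cursor@31
After 8 (prev): list=[31, 1, 7] cursor@31
After 9 (insert_before(53)): list=[53, 31, 1, 7] cursor@31

Answer: 6 8 8 8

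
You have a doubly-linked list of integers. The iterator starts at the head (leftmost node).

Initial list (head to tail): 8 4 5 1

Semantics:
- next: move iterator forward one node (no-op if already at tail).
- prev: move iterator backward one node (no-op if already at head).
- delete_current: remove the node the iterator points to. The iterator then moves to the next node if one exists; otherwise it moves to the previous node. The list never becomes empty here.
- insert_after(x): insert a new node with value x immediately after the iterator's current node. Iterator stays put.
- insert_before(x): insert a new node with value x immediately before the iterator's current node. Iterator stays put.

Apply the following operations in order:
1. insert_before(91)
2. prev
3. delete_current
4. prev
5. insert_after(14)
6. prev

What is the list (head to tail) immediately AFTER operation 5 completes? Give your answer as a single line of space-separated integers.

After 1 (insert_before(91)): list=[91, 8, 4, 5, 1] cursor@8
After 2 (prev): list=[91, 8, 4, 5, 1] cursor@91
After 3 (delete_current): list=[8, 4, 5, 1] cursor@8
After 4 (prev): list=[8, 4, 5, 1] cursor@8
After 5 (insert_after(14)): list=[8, 14, 4, 5, 1] cursor@8

Answer: 8 14 4 5 1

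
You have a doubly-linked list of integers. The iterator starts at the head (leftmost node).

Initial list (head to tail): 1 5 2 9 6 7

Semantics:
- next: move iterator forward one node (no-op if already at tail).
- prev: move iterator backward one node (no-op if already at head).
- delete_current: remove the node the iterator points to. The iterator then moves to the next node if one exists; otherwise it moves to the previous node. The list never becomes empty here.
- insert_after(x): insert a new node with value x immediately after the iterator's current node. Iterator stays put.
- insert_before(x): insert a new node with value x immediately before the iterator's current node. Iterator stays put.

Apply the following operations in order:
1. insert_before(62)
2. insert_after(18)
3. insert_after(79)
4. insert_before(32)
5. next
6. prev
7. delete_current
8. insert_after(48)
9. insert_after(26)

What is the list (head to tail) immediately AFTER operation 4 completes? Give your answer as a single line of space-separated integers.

After 1 (insert_before(62)): list=[62, 1, 5, 2, 9, 6, 7] cursor@1
After 2 (insert_after(18)): list=[62, 1, 18, 5, 2, 9, 6, 7] cursor@1
After 3 (insert_after(79)): list=[62, 1, 79, 18, 5, 2, 9, 6, 7] cursor@1
After 4 (insert_before(32)): list=[62, 32, 1, 79, 18, 5, 2, 9, 6, 7] cursor@1

Answer: 62 32 1 79 18 5 2 9 6 7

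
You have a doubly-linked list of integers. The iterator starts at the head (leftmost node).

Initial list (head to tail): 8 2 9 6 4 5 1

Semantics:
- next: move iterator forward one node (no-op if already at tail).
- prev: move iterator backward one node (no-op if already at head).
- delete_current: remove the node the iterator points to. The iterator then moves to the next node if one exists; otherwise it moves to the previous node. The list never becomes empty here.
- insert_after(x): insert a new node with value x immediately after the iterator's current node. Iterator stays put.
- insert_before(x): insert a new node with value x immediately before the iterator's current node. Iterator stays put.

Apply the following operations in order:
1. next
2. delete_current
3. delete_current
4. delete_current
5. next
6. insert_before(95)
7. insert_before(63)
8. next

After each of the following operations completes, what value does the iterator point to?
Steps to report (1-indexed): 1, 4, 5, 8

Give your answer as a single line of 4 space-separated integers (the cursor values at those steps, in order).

After 1 (next): list=[8, 2, 9, 6, 4, 5, 1] cursor@2
After 2 (delete_current): list=[8, 9, 6, 4, 5, 1] cursor@9
After 3 (delete_current): list=[8, 6, 4, 5, 1] cursor@6
After 4 (delete_current): list=[8, 4, 5, 1] cursor@4
After 5 (next): list=[8, 4, 5, 1] cursor@5
After 6 (insert_before(95)): list=[8, 4, 95, 5, 1] cursor@5
After 7 (insert_before(63)): list=[8, 4, 95, 63, 5, 1] cursor@5
After 8 (next): list=[8, 4, 95, 63, 5, 1] cursor@1

Answer: 2 4 5 1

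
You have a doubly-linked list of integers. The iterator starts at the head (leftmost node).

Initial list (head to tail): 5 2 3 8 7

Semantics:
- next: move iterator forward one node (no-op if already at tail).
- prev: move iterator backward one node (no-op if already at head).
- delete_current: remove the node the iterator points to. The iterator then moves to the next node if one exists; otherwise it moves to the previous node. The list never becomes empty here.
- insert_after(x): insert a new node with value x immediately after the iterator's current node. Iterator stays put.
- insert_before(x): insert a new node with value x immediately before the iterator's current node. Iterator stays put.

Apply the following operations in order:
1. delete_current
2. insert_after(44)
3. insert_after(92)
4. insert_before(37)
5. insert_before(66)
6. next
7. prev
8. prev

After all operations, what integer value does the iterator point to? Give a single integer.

After 1 (delete_current): list=[2, 3, 8, 7] cursor@2
After 2 (insert_after(44)): list=[2, 44, 3, 8, 7] cursor@2
After 3 (insert_after(92)): list=[2, 92, 44, 3, 8, 7] cursor@2
After 4 (insert_before(37)): list=[37, 2, 92, 44, 3, 8, 7] cursor@2
After 5 (insert_before(66)): list=[37, 66, 2, 92, 44, 3, 8, 7] cursor@2
After 6 (next): list=[37, 66, 2, 92, 44, 3, 8, 7] cursor@92
After 7 (prev): list=[37, 66, 2, 92, 44, 3, 8, 7] cursor@2
After 8 (prev): list=[37, 66, 2, 92, 44, 3, 8, 7] cursor@66

Answer: 66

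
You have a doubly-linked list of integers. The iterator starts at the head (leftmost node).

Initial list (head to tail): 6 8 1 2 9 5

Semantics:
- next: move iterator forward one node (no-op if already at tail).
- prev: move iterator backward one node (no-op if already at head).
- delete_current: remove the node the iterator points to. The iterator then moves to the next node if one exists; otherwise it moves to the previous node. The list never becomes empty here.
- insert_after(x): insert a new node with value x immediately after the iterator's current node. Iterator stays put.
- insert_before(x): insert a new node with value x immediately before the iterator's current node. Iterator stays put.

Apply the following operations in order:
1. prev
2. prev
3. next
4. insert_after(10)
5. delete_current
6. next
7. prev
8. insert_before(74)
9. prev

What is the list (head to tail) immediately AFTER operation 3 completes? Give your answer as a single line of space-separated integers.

After 1 (prev): list=[6, 8, 1, 2, 9, 5] cursor@6
After 2 (prev): list=[6, 8, 1, 2, 9, 5] cursor@6
After 3 (next): list=[6, 8, 1, 2, 9, 5] cursor@8

Answer: 6 8 1 2 9 5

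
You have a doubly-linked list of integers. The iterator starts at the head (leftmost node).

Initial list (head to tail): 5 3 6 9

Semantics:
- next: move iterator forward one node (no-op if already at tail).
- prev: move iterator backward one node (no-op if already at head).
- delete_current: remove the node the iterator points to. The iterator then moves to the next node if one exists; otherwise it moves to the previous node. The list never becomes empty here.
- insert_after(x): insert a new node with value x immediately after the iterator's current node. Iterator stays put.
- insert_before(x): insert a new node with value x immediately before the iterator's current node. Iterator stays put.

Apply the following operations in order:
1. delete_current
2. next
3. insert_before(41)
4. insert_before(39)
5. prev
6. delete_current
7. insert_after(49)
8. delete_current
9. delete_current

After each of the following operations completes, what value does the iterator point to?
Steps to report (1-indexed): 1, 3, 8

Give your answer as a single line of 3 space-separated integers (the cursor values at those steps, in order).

After 1 (delete_current): list=[3, 6, 9] cursor@3
After 2 (next): list=[3, 6, 9] cursor@6
After 3 (insert_before(41)): list=[3, 41, 6, 9] cursor@6
After 4 (insert_before(39)): list=[3, 41, 39, 6, 9] cursor@6
After 5 (prev): list=[3, 41, 39, 6, 9] cursor@39
After 6 (delete_current): list=[3, 41, 6, 9] cursor@6
After 7 (insert_after(49)): list=[3, 41, 6, 49, 9] cursor@6
After 8 (delete_current): list=[3, 41, 49, 9] cursor@49
After 9 (delete_current): list=[3, 41, 9] cursor@9

Answer: 3 6 49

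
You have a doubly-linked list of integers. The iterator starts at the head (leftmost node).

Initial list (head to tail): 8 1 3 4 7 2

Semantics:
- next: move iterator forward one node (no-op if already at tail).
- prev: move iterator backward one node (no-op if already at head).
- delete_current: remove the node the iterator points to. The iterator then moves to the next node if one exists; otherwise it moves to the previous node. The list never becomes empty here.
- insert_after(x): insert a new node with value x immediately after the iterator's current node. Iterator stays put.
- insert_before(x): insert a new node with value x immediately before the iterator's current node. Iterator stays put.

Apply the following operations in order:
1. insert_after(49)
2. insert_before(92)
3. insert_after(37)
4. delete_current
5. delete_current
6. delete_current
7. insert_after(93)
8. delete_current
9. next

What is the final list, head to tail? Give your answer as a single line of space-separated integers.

Answer: 92 93 3 4 7 2

Derivation:
After 1 (insert_after(49)): list=[8, 49, 1, 3, 4, 7, 2] cursor@8
After 2 (insert_before(92)): list=[92, 8, 49, 1, 3, 4, 7, 2] cursor@8
After 3 (insert_after(37)): list=[92, 8, 37, 49, 1, 3, 4, 7, 2] cursor@8
After 4 (delete_current): list=[92, 37, 49, 1, 3, 4, 7, 2] cursor@37
After 5 (delete_current): list=[92, 49, 1, 3, 4, 7, 2] cursor@49
After 6 (delete_current): list=[92, 1, 3, 4, 7, 2] cursor@1
After 7 (insert_after(93)): list=[92, 1, 93, 3, 4, 7, 2] cursor@1
After 8 (delete_current): list=[92, 93, 3, 4, 7, 2] cursor@93
After 9 (next): list=[92, 93, 3, 4, 7, 2] cursor@3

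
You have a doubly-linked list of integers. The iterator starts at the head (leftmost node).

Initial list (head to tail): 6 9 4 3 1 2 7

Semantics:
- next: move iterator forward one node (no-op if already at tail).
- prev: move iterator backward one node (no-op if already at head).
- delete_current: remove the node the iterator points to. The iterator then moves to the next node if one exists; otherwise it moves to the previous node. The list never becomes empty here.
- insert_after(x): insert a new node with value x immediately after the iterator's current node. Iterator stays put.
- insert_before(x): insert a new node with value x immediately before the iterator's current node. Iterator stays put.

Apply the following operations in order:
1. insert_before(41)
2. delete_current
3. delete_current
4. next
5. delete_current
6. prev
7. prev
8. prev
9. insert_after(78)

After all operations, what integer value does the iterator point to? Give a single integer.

Answer: 41

Derivation:
After 1 (insert_before(41)): list=[41, 6, 9, 4, 3, 1, 2, 7] cursor@6
After 2 (delete_current): list=[41, 9, 4, 3, 1, 2, 7] cursor@9
After 3 (delete_current): list=[41, 4, 3, 1, 2, 7] cursor@4
After 4 (next): list=[41, 4, 3, 1, 2, 7] cursor@3
After 5 (delete_current): list=[41, 4, 1, 2, 7] cursor@1
After 6 (prev): list=[41, 4, 1, 2, 7] cursor@4
After 7 (prev): list=[41, 4, 1, 2, 7] cursor@41
After 8 (prev): list=[41, 4, 1, 2, 7] cursor@41
After 9 (insert_after(78)): list=[41, 78, 4, 1, 2, 7] cursor@41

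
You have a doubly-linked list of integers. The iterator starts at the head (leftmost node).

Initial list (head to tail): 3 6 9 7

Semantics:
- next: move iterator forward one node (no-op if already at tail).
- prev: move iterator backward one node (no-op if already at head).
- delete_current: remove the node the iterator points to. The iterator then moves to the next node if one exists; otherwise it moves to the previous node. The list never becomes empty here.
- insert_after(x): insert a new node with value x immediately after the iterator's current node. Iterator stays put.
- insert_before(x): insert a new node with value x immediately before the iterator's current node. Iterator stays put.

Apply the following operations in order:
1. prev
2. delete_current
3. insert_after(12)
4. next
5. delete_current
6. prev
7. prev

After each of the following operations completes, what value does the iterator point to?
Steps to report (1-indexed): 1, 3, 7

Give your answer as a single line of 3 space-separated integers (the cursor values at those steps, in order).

Answer: 3 6 6

Derivation:
After 1 (prev): list=[3, 6, 9, 7] cursor@3
After 2 (delete_current): list=[6, 9, 7] cursor@6
After 3 (insert_after(12)): list=[6, 12, 9, 7] cursor@6
After 4 (next): list=[6, 12, 9, 7] cursor@12
After 5 (delete_current): list=[6, 9, 7] cursor@9
After 6 (prev): list=[6, 9, 7] cursor@6
After 7 (prev): list=[6, 9, 7] cursor@6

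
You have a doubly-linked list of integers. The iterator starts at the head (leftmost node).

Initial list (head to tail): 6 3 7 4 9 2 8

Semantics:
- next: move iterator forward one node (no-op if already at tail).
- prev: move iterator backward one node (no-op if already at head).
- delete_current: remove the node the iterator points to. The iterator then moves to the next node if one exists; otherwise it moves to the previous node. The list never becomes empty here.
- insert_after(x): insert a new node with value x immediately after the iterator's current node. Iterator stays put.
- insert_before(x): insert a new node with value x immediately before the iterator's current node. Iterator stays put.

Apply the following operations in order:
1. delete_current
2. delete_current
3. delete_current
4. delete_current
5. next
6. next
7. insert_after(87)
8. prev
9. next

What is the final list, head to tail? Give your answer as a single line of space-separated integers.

Answer: 9 2 8 87

Derivation:
After 1 (delete_current): list=[3, 7, 4, 9, 2, 8] cursor@3
After 2 (delete_current): list=[7, 4, 9, 2, 8] cursor@7
After 3 (delete_current): list=[4, 9, 2, 8] cursor@4
After 4 (delete_current): list=[9, 2, 8] cursor@9
After 5 (next): list=[9, 2, 8] cursor@2
After 6 (next): list=[9, 2, 8] cursor@8
After 7 (insert_after(87)): list=[9, 2, 8, 87] cursor@8
After 8 (prev): list=[9, 2, 8, 87] cursor@2
After 9 (next): list=[9, 2, 8, 87] cursor@8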